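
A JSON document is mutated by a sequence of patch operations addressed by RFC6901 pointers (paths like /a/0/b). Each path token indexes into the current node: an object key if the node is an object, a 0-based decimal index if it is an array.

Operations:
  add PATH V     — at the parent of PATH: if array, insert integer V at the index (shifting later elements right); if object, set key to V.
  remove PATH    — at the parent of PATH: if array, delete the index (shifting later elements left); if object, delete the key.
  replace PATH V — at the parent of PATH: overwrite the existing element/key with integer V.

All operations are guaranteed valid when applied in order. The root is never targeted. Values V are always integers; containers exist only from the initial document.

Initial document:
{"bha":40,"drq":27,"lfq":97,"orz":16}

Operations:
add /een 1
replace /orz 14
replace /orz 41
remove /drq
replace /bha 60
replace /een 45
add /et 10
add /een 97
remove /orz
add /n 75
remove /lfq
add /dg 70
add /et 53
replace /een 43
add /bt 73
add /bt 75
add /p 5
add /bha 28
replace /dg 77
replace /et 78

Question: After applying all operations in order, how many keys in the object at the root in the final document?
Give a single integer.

Answer: 7

Derivation:
After op 1 (add /een 1): {"bha":40,"drq":27,"een":1,"lfq":97,"orz":16}
After op 2 (replace /orz 14): {"bha":40,"drq":27,"een":1,"lfq":97,"orz":14}
After op 3 (replace /orz 41): {"bha":40,"drq":27,"een":1,"lfq":97,"orz":41}
After op 4 (remove /drq): {"bha":40,"een":1,"lfq":97,"orz":41}
After op 5 (replace /bha 60): {"bha":60,"een":1,"lfq":97,"orz":41}
After op 6 (replace /een 45): {"bha":60,"een":45,"lfq":97,"orz":41}
After op 7 (add /et 10): {"bha":60,"een":45,"et":10,"lfq":97,"orz":41}
After op 8 (add /een 97): {"bha":60,"een":97,"et":10,"lfq":97,"orz":41}
After op 9 (remove /orz): {"bha":60,"een":97,"et":10,"lfq":97}
After op 10 (add /n 75): {"bha":60,"een":97,"et":10,"lfq":97,"n":75}
After op 11 (remove /lfq): {"bha":60,"een":97,"et":10,"n":75}
After op 12 (add /dg 70): {"bha":60,"dg":70,"een":97,"et":10,"n":75}
After op 13 (add /et 53): {"bha":60,"dg":70,"een":97,"et":53,"n":75}
After op 14 (replace /een 43): {"bha":60,"dg":70,"een":43,"et":53,"n":75}
After op 15 (add /bt 73): {"bha":60,"bt":73,"dg":70,"een":43,"et":53,"n":75}
After op 16 (add /bt 75): {"bha":60,"bt":75,"dg":70,"een":43,"et":53,"n":75}
After op 17 (add /p 5): {"bha":60,"bt":75,"dg":70,"een":43,"et":53,"n":75,"p":5}
After op 18 (add /bha 28): {"bha":28,"bt":75,"dg":70,"een":43,"et":53,"n":75,"p":5}
After op 19 (replace /dg 77): {"bha":28,"bt":75,"dg":77,"een":43,"et":53,"n":75,"p":5}
After op 20 (replace /et 78): {"bha":28,"bt":75,"dg":77,"een":43,"et":78,"n":75,"p":5}
Size at the root: 7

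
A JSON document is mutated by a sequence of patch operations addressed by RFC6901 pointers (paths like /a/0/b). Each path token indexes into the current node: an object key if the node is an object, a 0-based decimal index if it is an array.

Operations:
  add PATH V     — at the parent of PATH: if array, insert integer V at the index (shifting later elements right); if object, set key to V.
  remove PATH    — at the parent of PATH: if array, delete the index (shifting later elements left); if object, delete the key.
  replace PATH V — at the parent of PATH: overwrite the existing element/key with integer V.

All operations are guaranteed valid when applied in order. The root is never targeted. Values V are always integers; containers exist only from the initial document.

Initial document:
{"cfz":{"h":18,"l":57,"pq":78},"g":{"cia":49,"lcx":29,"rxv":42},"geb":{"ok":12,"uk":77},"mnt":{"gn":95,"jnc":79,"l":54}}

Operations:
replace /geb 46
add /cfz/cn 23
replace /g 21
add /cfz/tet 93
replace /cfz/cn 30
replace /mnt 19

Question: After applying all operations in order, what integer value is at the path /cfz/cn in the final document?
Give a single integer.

Answer: 30

Derivation:
After op 1 (replace /geb 46): {"cfz":{"h":18,"l":57,"pq":78},"g":{"cia":49,"lcx":29,"rxv":42},"geb":46,"mnt":{"gn":95,"jnc":79,"l":54}}
After op 2 (add /cfz/cn 23): {"cfz":{"cn":23,"h":18,"l":57,"pq":78},"g":{"cia":49,"lcx":29,"rxv":42},"geb":46,"mnt":{"gn":95,"jnc":79,"l":54}}
After op 3 (replace /g 21): {"cfz":{"cn":23,"h":18,"l":57,"pq":78},"g":21,"geb":46,"mnt":{"gn":95,"jnc":79,"l":54}}
After op 4 (add /cfz/tet 93): {"cfz":{"cn":23,"h":18,"l":57,"pq":78,"tet":93},"g":21,"geb":46,"mnt":{"gn":95,"jnc":79,"l":54}}
After op 5 (replace /cfz/cn 30): {"cfz":{"cn":30,"h":18,"l":57,"pq":78,"tet":93},"g":21,"geb":46,"mnt":{"gn":95,"jnc":79,"l":54}}
After op 6 (replace /mnt 19): {"cfz":{"cn":30,"h":18,"l":57,"pq":78,"tet":93},"g":21,"geb":46,"mnt":19}
Value at /cfz/cn: 30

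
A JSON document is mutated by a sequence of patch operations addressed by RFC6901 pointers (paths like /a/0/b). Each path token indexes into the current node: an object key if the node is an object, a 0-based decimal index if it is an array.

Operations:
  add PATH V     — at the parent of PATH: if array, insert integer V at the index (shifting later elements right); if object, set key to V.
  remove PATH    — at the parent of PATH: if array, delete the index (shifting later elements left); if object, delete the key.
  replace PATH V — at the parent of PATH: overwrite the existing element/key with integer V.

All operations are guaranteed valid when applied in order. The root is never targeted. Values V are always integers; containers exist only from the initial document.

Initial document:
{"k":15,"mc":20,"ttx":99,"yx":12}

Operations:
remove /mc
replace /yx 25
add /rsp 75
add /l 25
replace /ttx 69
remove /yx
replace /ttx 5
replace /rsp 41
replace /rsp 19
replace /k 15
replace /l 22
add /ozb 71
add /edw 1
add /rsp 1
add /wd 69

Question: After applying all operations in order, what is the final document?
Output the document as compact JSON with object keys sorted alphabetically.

Answer: {"edw":1,"k":15,"l":22,"ozb":71,"rsp":1,"ttx":5,"wd":69}

Derivation:
After op 1 (remove /mc): {"k":15,"ttx":99,"yx":12}
After op 2 (replace /yx 25): {"k":15,"ttx":99,"yx":25}
After op 3 (add /rsp 75): {"k":15,"rsp":75,"ttx":99,"yx":25}
After op 4 (add /l 25): {"k":15,"l":25,"rsp":75,"ttx":99,"yx":25}
After op 5 (replace /ttx 69): {"k":15,"l":25,"rsp":75,"ttx":69,"yx":25}
After op 6 (remove /yx): {"k":15,"l":25,"rsp":75,"ttx":69}
After op 7 (replace /ttx 5): {"k":15,"l":25,"rsp":75,"ttx":5}
After op 8 (replace /rsp 41): {"k":15,"l":25,"rsp":41,"ttx":5}
After op 9 (replace /rsp 19): {"k":15,"l":25,"rsp":19,"ttx":5}
After op 10 (replace /k 15): {"k":15,"l":25,"rsp":19,"ttx":5}
After op 11 (replace /l 22): {"k":15,"l":22,"rsp":19,"ttx":5}
After op 12 (add /ozb 71): {"k":15,"l":22,"ozb":71,"rsp":19,"ttx":5}
After op 13 (add /edw 1): {"edw":1,"k":15,"l":22,"ozb":71,"rsp":19,"ttx":5}
After op 14 (add /rsp 1): {"edw":1,"k":15,"l":22,"ozb":71,"rsp":1,"ttx":5}
After op 15 (add /wd 69): {"edw":1,"k":15,"l":22,"ozb":71,"rsp":1,"ttx":5,"wd":69}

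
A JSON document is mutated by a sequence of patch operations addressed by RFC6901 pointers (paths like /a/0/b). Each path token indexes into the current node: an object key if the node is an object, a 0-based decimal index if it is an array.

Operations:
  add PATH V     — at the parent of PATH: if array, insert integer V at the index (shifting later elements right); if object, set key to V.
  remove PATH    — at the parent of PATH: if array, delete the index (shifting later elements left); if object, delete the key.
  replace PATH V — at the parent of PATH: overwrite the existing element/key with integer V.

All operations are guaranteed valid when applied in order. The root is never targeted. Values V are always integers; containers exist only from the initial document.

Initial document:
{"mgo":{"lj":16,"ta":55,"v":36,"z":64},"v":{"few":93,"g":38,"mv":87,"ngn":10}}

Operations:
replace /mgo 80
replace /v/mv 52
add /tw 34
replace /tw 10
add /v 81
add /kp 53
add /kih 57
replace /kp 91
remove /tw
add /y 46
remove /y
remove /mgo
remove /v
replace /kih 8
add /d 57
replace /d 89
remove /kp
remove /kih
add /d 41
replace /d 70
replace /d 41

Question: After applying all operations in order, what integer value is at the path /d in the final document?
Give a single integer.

After op 1 (replace /mgo 80): {"mgo":80,"v":{"few":93,"g":38,"mv":87,"ngn":10}}
After op 2 (replace /v/mv 52): {"mgo":80,"v":{"few":93,"g":38,"mv":52,"ngn":10}}
After op 3 (add /tw 34): {"mgo":80,"tw":34,"v":{"few":93,"g":38,"mv":52,"ngn":10}}
After op 4 (replace /tw 10): {"mgo":80,"tw":10,"v":{"few":93,"g":38,"mv":52,"ngn":10}}
After op 5 (add /v 81): {"mgo":80,"tw":10,"v":81}
After op 6 (add /kp 53): {"kp":53,"mgo":80,"tw":10,"v":81}
After op 7 (add /kih 57): {"kih":57,"kp":53,"mgo":80,"tw":10,"v":81}
After op 8 (replace /kp 91): {"kih":57,"kp":91,"mgo":80,"tw":10,"v":81}
After op 9 (remove /tw): {"kih":57,"kp":91,"mgo":80,"v":81}
After op 10 (add /y 46): {"kih":57,"kp":91,"mgo":80,"v":81,"y":46}
After op 11 (remove /y): {"kih":57,"kp":91,"mgo":80,"v":81}
After op 12 (remove /mgo): {"kih":57,"kp":91,"v":81}
After op 13 (remove /v): {"kih":57,"kp":91}
After op 14 (replace /kih 8): {"kih":8,"kp":91}
After op 15 (add /d 57): {"d":57,"kih":8,"kp":91}
After op 16 (replace /d 89): {"d":89,"kih":8,"kp":91}
After op 17 (remove /kp): {"d":89,"kih":8}
After op 18 (remove /kih): {"d":89}
After op 19 (add /d 41): {"d":41}
After op 20 (replace /d 70): {"d":70}
After op 21 (replace /d 41): {"d":41}
Value at /d: 41

Answer: 41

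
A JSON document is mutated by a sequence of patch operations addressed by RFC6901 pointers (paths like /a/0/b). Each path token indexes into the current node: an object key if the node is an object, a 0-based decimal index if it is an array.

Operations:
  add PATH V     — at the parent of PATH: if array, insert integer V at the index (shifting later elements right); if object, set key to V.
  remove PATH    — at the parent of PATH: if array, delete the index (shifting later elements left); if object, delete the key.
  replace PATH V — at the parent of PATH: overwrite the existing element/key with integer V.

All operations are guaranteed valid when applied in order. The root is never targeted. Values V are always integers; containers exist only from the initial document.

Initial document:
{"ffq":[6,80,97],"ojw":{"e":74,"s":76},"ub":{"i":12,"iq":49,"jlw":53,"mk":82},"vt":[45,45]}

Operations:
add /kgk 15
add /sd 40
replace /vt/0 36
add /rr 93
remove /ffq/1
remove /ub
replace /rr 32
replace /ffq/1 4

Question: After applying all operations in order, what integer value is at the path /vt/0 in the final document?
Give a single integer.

After op 1 (add /kgk 15): {"ffq":[6,80,97],"kgk":15,"ojw":{"e":74,"s":76},"ub":{"i":12,"iq":49,"jlw":53,"mk":82},"vt":[45,45]}
After op 2 (add /sd 40): {"ffq":[6,80,97],"kgk":15,"ojw":{"e":74,"s":76},"sd":40,"ub":{"i":12,"iq":49,"jlw":53,"mk":82},"vt":[45,45]}
After op 3 (replace /vt/0 36): {"ffq":[6,80,97],"kgk":15,"ojw":{"e":74,"s":76},"sd":40,"ub":{"i":12,"iq":49,"jlw":53,"mk":82},"vt":[36,45]}
After op 4 (add /rr 93): {"ffq":[6,80,97],"kgk":15,"ojw":{"e":74,"s":76},"rr":93,"sd":40,"ub":{"i":12,"iq":49,"jlw":53,"mk":82},"vt":[36,45]}
After op 5 (remove /ffq/1): {"ffq":[6,97],"kgk":15,"ojw":{"e":74,"s":76},"rr":93,"sd":40,"ub":{"i":12,"iq":49,"jlw":53,"mk":82},"vt":[36,45]}
After op 6 (remove /ub): {"ffq":[6,97],"kgk":15,"ojw":{"e":74,"s":76},"rr":93,"sd":40,"vt":[36,45]}
After op 7 (replace /rr 32): {"ffq":[6,97],"kgk":15,"ojw":{"e":74,"s":76},"rr":32,"sd":40,"vt":[36,45]}
After op 8 (replace /ffq/1 4): {"ffq":[6,4],"kgk":15,"ojw":{"e":74,"s":76},"rr":32,"sd":40,"vt":[36,45]}
Value at /vt/0: 36

Answer: 36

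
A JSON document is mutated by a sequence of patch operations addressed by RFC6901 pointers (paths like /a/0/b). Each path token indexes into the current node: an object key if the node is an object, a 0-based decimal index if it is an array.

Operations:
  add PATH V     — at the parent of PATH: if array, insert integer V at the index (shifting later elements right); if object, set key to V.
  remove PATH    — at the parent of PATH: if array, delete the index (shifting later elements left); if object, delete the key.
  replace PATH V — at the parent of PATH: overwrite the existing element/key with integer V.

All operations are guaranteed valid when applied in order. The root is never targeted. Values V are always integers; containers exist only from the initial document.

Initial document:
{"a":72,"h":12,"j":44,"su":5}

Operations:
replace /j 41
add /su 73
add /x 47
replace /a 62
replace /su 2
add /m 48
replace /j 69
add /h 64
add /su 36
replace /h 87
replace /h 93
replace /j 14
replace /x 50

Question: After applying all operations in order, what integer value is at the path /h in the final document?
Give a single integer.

Answer: 93

Derivation:
After op 1 (replace /j 41): {"a":72,"h":12,"j":41,"su":5}
After op 2 (add /su 73): {"a":72,"h":12,"j":41,"su":73}
After op 3 (add /x 47): {"a":72,"h":12,"j":41,"su":73,"x":47}
After op 4 (replace /a 62): {"a":62,"h":12,"j":41,"su":73,"x":47}
After op 5 (replace /su 2): {"a":62,"h":12,"j":41,"su":2,"x":47}
After op 6 (add /m 48): {"a":62,"h":12,"j":41,"m":48,"su":2,"x":47}
After op 7 (replace /j 69): {"a":62,"h":12,"j":69,"m":48,"su":2,"x":47}
After op 8 (add /h 64): {"a":62,"h":64,"j":69,"m":48,"su":2,"x":47}
After op 9 (add /su 36): {"a":62,"h":64,"j":69,"m":48,"su":36,"x":47}
After op 10 (replace /h 87): {"a":62,"h":87,"j":69,"m":48,"su":36,"x":47}
After op 11 (replace /h 93): {"a":62,"h":93,"j":69,"m":48,"su":36,"x":47}
After op 12 (replace /j 14): {"a":62,"h":93,"j":14,"m":48,"su":36,"x":47}
After op 13 (replace /x 50): {"a":62,"h":93,"j":14,"m":48,"su":36,"x":50}
Value at /h: 93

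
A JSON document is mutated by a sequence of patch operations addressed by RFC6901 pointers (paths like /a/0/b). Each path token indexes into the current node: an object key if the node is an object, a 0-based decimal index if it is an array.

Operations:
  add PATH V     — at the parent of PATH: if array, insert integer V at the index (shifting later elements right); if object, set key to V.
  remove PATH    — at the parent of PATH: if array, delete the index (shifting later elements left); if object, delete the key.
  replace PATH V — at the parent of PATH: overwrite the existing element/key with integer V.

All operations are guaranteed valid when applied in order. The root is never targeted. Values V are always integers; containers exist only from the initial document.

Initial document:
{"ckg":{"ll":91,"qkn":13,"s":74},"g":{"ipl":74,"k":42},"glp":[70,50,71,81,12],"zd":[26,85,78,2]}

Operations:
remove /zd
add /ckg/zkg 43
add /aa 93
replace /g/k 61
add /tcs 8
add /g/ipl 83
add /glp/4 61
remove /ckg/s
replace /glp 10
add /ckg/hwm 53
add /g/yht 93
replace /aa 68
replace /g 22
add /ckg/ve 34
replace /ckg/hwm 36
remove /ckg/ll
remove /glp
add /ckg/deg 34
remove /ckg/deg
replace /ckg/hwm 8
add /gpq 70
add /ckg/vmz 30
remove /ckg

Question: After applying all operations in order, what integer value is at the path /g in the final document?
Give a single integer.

Answer: 22

Derivation:
After op 1 (remove /zd): {"ckg":{"ll":91,"qkn":13,"s":74},"g":{"ipl":74,"k":42},"glp":[70,50,71,81,12]}
After op 2 (add /ckg/zkg 43): {"ckg":{"ll":91,"qkn":13,"s":74,"zkg":43},"g":{"ipl":74,"k":42},"glp":[70,50,71,81,12]}
After op 3 (add /aa 93): {"aa":93,"ckg":{"ll":91,"qkn":13,"s":74,"zkg":43},"g":{"ipl":74,"k":42},"glp":[70,50,71,81,12]}
After op 4 (replace /g/k 61): {"aa":93,"ckg":{"ll":91,"qkn":13,"s":74,"zkg":43},"g":{"ipl":74,"k":61},"glp":[70,50,71,81,12]}
After op 5 (add /tcs 8): {"aa":93,"ckg":{"ll":91,"qkn":13,"s":74,"zkg":43},"g":{"ipl":74,"k":61},"glp":[70,50,71,81,12],"tcs":8}
After op 6 (add /g/ipl 83): {"aa":93,"ckg":{"ll":91,"qkn":13,"s":74,"zkg":43},"g":{"ipl":83,"k":61},"glp":[70,50,71,81,12],"tcs":8}
After op 7 (add /glp/4 61): {"aa":93,"ckg":{"ll":91,"qkn":13,"s":74,"zkg":43},"g":{"ipl":83,"k":61},"glp":[70,50,71,81,61,12],"tcs":8}
After op 8 (remove /ckg/s): {"aa":93,"ckg":{"ll":91,"qkn":13,"zkg":43},"g":{"ipl":83,"k":61},"glp":[70,50,71,81,61,12],"tcs":8}
After op 9 (replace /glp 10): {"aa":93,"ckg":{"ll":91,"qkn":13,"zkg":43},"g":{"ipl":83,"k":61},"glp":10,"tcs":8}
After op 10 (add /ckg/hwm 53): {"aa":93,"ckg":{"hwm":53,"ll":91,"qkn":13,"zkg":43},"g":{"ipl":83,"k":61},"glp":10,"tcs":8}
After op 11 (add /g/yht 93): {"aa":93,"ckg":{"hwm":53,"ll":91,"qkn":13,"zkg":43},"g":{"ipl":83,"k":61,"yht":93},"glp":10,"tcs":8}
After op 12 (replace /aa 68): {"aa":68,"ckg":{"hwm":53,"ll":91,"qkn":13,"zkg":43},"g":{"ipl":83,"k":61,"yht":93},"glp":10,"tcs":8}
After op 13 (replace /g 22): {"aa":68,"ckg":{"hwm":53,"ll":91,"qkn":13,"zkg":43},"g":22,"glp":10,"tcs":8}
After op 14 (add /ckg/ve 34): {"aa":68,"ckg":{"hwm":53,"ll":91,"qkn":13,"ve":34,"zkg":43},"g":22,"glp":10,"tcs":8}
After op 15 (replace /ckg/hwm 36): {"aa":68,"ckg":{"hwm":36,"ll":91,"qkn":13,"ve":34,"zkg":43},"g":22,"glp":10,"tcs":8}
After op 16 (remove /ckg/ll): {"aa":68,"ckg":{"hwm":36,"qkn":13,"ve":34,"zkg":43},"g":22,"glp":10,"tcs":8}
After op 17 (remove /glp): {"aa":68,"ckg":{"hwm":36,"qkn":13,"ve":34,"zkg":43},"g":22,"tcs":8}
After op 18 (add /ckg/deg 34): {"aa":68,"ckg":{"deg":34,"hwm":36,"qkn":13,"ve":34,"zkg":43},"g":22,"tcs":8}
After op 19 (remove /ckg/deg): {"aa":68,"ckg":{"hwm":36,"qkn":13,"ve":34,"zkg":43},"g":22,"tcs":8}
After op 20 (replace /ckg/hwm 8): {"aa":68,"ckg":{"hwm":8,"qkn":13,"ve":34,"zkg":43},"g":22,"tcs":8}
After op 21 (add /gpq 70): {"aa":68,"ckg":{"hwm":8,"qkn":13,"ve":34,"zkg":43},"g":22,"gpq":70,"tcs":8}
After op 22 (add /ckg/vmz 30): {"aa":68,"ckg":{"hwm":8,"qkn":13,"ve":34,"vmz":30,"zkg":43},"g":22,"gpq":70,"tcs":8}
After op 23 (remove /ckg): {"aa":68,"g":22,"gpq":70,"tcs":8}
Value at /g: 22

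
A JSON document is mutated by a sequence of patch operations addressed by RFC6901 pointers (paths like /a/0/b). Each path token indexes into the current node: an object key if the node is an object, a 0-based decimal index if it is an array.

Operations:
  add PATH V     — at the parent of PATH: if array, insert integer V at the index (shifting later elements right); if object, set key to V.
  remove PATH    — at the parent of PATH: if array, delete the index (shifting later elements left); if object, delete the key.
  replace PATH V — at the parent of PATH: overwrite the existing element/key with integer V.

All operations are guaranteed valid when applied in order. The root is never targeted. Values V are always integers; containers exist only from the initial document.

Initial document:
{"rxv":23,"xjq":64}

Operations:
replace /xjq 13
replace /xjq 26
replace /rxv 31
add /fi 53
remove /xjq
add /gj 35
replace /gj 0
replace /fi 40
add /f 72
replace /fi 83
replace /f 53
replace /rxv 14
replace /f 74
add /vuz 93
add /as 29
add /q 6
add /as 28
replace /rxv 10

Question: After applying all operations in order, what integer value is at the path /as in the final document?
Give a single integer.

Answer: 28

Derivation:
After op 1 (replace /xjq 13): {"rxv":23,"xjq":13}
After op 2 (replace /xjq 26): {"rxv":23,"xjq":26}
After op 3 (replace /rxv 31): {"rxv":31,"xjq":26}
After op 4 (add /fi 53): {"fi":53,"rxv":31,"xjq":26}
After op 5 (remove /xjq): {"fi":53,"rxv":31}
After op 6 (add /gj 35): {"fi":53,"gj":35,"rxv":31}
After op 7 (replace /gj 0): {"fi":53,"gj":0,"rxv":31}
After op 8 (replace /fi 40): {"fi":40,"gj":0,"rxv":31}
After op 9 (add /f 72): {"f":72,"fi":40,"gj":0,"rxv":31}
After op 10 (replace /fi 83): {"f":72,"fi":83,"gj":0,"rxv":31}
After op 11 (replace /f 53): {"f":53,"fi":83,"gj":0,"rxv":31}
After op 12 (replace /rxv 14): {"f":53,"fi":83,"gj":0,"rxv":14}
After op 13 (replace /f 74): {"f":74,"fi":83,"gj":0,"rxv":14}
After op 14 (add /vuz 93): {"f":74,"fi":83,"gj":0,"rxv":14,"vuz":93}
After op 15 (add /as 29): {"as":29,"f":74,"fi":83,"gj":0,"rxv":14,"vuz":93}
After op 16 (add /q 6): {"as":29,"f":74,"fi":83,"gj":0,"q":6,"rxv":14,"vuz":93}
After op 17 (add /as 28): {"as":28,"f":74,"fi":83,"gj":0,"q":6,"rxv":14,"vuz":93}
After op 18 (replace /rxv 10): {"as":28,"f":74,"fi":83,"gj":0,"q":6,"rxv":10,"vuz":93}
Value at /as: 28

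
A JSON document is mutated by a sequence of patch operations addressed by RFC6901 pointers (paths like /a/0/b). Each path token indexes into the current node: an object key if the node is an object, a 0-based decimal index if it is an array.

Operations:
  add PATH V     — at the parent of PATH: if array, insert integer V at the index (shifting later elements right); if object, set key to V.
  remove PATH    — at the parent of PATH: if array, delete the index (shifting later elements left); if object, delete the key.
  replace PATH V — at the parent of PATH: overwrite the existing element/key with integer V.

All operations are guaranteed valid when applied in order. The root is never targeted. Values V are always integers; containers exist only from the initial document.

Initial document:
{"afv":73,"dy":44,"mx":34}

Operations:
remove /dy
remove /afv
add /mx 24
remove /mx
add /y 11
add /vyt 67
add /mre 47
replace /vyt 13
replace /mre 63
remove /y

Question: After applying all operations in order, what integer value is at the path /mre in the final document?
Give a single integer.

Answer: 63

Derivation:
After op 1 (remove /dy): {"afv":73,"mx":34}
After op 2 (remove /afv): {"mx":34}
After op 3 (add /mx 24): {"mx":24}
After op 4 (remove /mx): {}
After op 5 (add /y 11): {"y":11}
After op 6 (add /vyt 67): {"vyt":67,"y":11}
After op 7 (add /mre 47): {"mre":47,"vyt":67,"y":11}
After op 8 (replace /vyt 13): {"mre":47,"vyt":13,"y":11}
After op 9 (replace /mre 63): {"mre":63,"vyt":13,"y":11}
After op 10 (remove /y): {"mre":63,"vyt":13}
Value at /mre: 63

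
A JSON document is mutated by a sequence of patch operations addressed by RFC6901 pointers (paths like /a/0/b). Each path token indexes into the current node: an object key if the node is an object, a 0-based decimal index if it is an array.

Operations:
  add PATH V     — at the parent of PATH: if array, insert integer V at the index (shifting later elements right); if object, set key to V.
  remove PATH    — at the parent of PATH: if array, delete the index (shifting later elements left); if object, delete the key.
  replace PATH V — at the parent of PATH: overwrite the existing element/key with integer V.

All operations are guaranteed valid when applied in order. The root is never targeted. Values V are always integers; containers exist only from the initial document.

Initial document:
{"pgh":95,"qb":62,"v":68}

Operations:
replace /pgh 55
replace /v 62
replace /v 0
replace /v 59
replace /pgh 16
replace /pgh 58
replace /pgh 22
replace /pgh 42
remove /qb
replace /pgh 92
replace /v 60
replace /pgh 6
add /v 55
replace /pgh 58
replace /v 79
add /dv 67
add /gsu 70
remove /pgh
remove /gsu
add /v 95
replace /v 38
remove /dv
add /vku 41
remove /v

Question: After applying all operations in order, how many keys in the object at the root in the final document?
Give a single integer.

After op 1 (replace /pgh 55): {"pgh":55,"qb":62,"v":68}
After op 2 (replace /v 62): {"pgh":55,"qb":62,"v":62}
After op 3 (replace /v 0): {"pgh":55,"qb":62,"v":0}
After op 4 (replace /v 59): {"pgh":55,"qb":62,"v":59}
After op 5 (replace /pgh 16): {"pgh":16,"qb":62,"v":59}
After op 6 (replace /pgh 58): {"pgh":58,"qb":62,"v":59}
After op 7 (replace /pgh 22): {"pgh":22,"qb":62,"v":59}
After op 8 (replace /pgh 42): {"pgh":42,"qb":62,"v":59}
After op 9 (remove /qb): {"pgh":42,"v":59}
After op 10 (replace /pgh 92): {"pgh":92,"v":59}
After op 11 (replace /v 60): {"pgh":92,"v":60}
After op 12 (replace /pgh 6): {"pgh":6,"v":60}
After op 13 (add /v 55): {"pgh":6,"v":55}
After op 14 (replace /pgh 58): {"pgh":58,"v":55}
After op 15 (replace /v 79): {"pgh":58,"v":79}
After op 16 (add /dv 67): {"dv":67,"pgh":58,"v":79}
After op 17 (add /gsu 70): {"dv":67,"gsu":70,"pgh":58,"v":79}
After op 18 (remove /pgh): {"dv":67,"gsu":70,"v":79}
After op 19 (remove /gsu): {"dv":67,"v":79}
After op 20 (add /v 95): {"dv":67,"v":95}
After op 21 (replace /v 38): {"dv":67,"v":38}
After op 22 (remove /dv): {"v":38}
After op 23 (add /vku 41): {"v":38,"vku":41}
After op 24 (remove /v): {"vku":41}
Size at the root: 1

Answer: 1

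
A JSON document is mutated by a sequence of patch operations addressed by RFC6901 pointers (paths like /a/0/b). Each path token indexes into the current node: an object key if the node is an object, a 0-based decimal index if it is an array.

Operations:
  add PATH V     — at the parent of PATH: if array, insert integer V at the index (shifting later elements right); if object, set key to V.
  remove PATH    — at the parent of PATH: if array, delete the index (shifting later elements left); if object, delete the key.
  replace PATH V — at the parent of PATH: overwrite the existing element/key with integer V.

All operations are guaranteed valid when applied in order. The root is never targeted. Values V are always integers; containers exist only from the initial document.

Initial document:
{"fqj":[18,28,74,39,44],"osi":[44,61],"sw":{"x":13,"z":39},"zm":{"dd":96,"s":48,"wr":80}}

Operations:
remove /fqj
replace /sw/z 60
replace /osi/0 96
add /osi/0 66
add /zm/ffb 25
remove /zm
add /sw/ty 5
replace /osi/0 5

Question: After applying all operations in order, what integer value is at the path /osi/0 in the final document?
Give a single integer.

Answer: 5

Derivation:
After op 1 (remove /fqj): {"osi":[44,61],"sw":{"x":13,"z":39},"zm":{"dd":96,"s":48,"wr":80}}
After op 2 (replace /sw/z 60): {"osi":[44,61],"sw":{"x":13,"z":60},"zm":{"dd":96,"s":48,"wr":80}}
After op 3 (replace /osi/0 96): {"osi":[96,61],"sw":{"x":13,"z":60},"zm":{"dd":96,"s":48,"wr":80}}
After op 4 (add /osi/0 66): {"osi":[66,96,61],"sw":{"x":13,"z":60},"zm":{"dd":96,"s":48,"wr":80}}
After op 5 (add /zm/ffb 25): {"osi":[66,96,61],"sw":{"x":13,"z":60},"zm":{"dd":96,"ffb":25,"s":48,"wr":80}}
After op 6 (remove /zm): {"osi":[66,96,61],"sw":{"x":13,"z":60}}
After op 7 (add /sw/ty 5): {"osi":[66,96,61],"sw":{"ty":5,"x":13,"z":60}}
After op 8 (replace /osi/0 5): {"osi":[5,96,61],"sw":{"ty":5,"x":13,"z":60}}
Value at /osi/0: 5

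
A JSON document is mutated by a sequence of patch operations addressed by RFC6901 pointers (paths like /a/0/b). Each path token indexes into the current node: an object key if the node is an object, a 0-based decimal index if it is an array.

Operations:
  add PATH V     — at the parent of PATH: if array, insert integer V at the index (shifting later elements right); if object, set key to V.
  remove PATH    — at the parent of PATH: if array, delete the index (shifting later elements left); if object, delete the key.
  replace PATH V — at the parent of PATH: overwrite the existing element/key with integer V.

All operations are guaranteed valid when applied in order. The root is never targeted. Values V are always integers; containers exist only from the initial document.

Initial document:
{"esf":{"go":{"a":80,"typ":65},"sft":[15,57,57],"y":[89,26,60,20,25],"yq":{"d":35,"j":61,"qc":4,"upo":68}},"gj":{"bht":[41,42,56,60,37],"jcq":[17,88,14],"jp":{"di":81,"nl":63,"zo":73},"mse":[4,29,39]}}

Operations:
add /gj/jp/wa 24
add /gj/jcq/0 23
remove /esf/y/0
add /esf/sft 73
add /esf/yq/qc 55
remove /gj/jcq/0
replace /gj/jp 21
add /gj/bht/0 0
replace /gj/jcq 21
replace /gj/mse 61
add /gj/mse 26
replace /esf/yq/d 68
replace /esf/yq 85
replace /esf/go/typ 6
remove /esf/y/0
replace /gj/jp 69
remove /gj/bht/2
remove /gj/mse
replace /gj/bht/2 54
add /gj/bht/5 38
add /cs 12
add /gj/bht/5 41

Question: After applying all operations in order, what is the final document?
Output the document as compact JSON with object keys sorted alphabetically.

After op 1 (add /gj/jp/wa 24): {"esf":{"go":{"a":80,"typ":65},"sft":[15,57,57],"y":[89,26,60,20,25],"yq":{"d":35,"j":61,"qc":4,"upo":68}},"gj":{"bht":[41,42,56,60,37],"jcq":[17,88,14],"jp":{"di":81,"nl":63,"wa":24,"zo":73},"mse":[4,29,39]}}
After op 2 (add /gj/jcq/0 23): {"esf":{"go":{"a":80,"typ":65},"sft":[15,57,57],"y":[89,26,60,20,25],"yq":{"d":35,"j":61,"qc":4,"upo":68}},"gj":{"bht":[41,42,56,60,37],"jcq":[23,17,88,14],"jp":{"di":81,"nl":63,"wa":24,"zo":73},"mse":[4,29,39]}}
After op 3 (remove /esf/y/0): {"esf":{"go":{"a":80,"typ":65},"sft":[15,57,57],"y":[26,60,20,25],"yq":{"d":35,"j":61,"qc":4,"upo":68}},"gj":{"bht":[41,42,56,60,37],"jcq":[23,17,88,14],"jp":{"di":81,"nl":63,"wa":24,"zo":73},"mse":[4,29,39]}}
After op 4 (add /esf/sft 73): {"esf":{"go":{"a":80,"typ":65},"sft":73,"y":[26,60,20,25],"yq":{"d":35,"j":61,"qc":4,"upo":68}},"gj":{"bht":[41,42,56,60,37],"jcq":[23,17,88,14],"jp":{"di":81,"nl":63,"wa":24,"zo":73},"mse":[4,29,39]}}
After op 5 (add /esf/yq/qc 55): {"esf":{"go":{"a":80,"typ":65},"sft":73,"y":[26,60,20,25],"yq":{"d":35,"j":61,"qc":55,"upo":68}},"gj":{"bht":[41,42,56,60,37],"jcq":[23,17,88,14],"jp":{"di":81,"nl":63,"wa":24,"zo":73},"mse":[4,29,39]}}
After op 6 (remove /gj/jcq/0): {"esf":{"go":{"a":80,"typ":65},"sft":73,"y":[26,60,20,25],"yq":{"d":35,"j":61,"qc":55,"upo":68}},"gj":{"bht":[41,42,56,60,37],"jcq":[17,88,14],"jp":{"di":81,"nl":63,"wa":24,"zo":73},"mse":[4,29,39]}}
After op 7 (replace /gj/jp 21): {"esf":{"go":{"a":80,"typ":65},"sft":73,"y":[26,60,20,25],"yq":{"d":35,"j":61,"qc":55,"upo":68}},"gj":{"bht":[41,42,56,60,37],"jcq":[17,88,14],"jp":21,"mse":[4,29,39]}}
After op 8 (add /gj/bht/0 0): {"esf":{"go":{"a":80,"typ":65},"sft":73,"y":[26,60,20,25],"yq":{"d":35,"j":61,"qc":55,"upo":68}},"gj":{"bht":[0,41,42,56,60,37],"jcq":[17,88,14],"jp":21,"mse":[4,29,39]}}
After op 9 (replace /gj/jcq 21): {"esf":{"go":{"a":80,"typ":65},"sft":73,"y":[26,60,20,25],"yq":{"d":35,"j":61,"qc":55,"upo":68}},"gj":{"bht":[0,41,42,56,60,37],"jcq":21,"jp":21,"mse":[4,29,39]}}
After op 10 (replace /gj/mse 61): {"esf":{"go":{"a":80,"typ":65},"sft":73,"y":[26,60,20,25],"yq":{"d":35,"j":61,"qc":55,"upo":68}},"gj":{"bht":[0,41,42,56,60,37],"jcq":21,"jp":21,"mse":61}}
After op 11 (add /gj/mse 26): {"esf":{"go":{"a":80,"typ":65},"sft":73,"y":[26,60,20,25],"yq":{"d":35,"j":61,"qc":55,"upo":68}},"gj":{"bht":[0,41,42,56,60,37],"jcq":21,"jp":21,"mse":26}}
After op 12 (replace /esf/yq/d 68): {"esf":{"go":{"a":80,"typ":65},"sft":73,"y":[26,60,20,25],"yq":{"d":68,"j":61,"qc":55,"upo":68}},"gj":{"bht":[0,41,42,56,60,37],"jcq":21,"jp":21,"mse":26}}
After op 13 (replace /esf/yq 85): {"esf":{"go":{"a":80,"typ":65},"sft":73,"y":[26,60,20,25],"yq":85},"gj":{"bht":[0,41,42,56,60,37],"jcq":21,"jp":21,"mse":26}}
After op 14 (replace /esf/go/typ 6): {"esf":{"go":{"a":80,"typ":6},"sft":73,"y":[26,60,20,25],"yq":85},"gj":{"bht":[0,41,42,56,60,37],"jcq":21,"jp":21,"mse":26}}
After op 15 (remove /esf/y/0): {"esf":{"go":{"a":80,"typ":6},"sft":73,"y":[60,20,25],"yq":85},"gj":{"bht":[0,41,42,56,60,37],"jcq":21,"jp":21,"mse":26}}
After op 16 (replace /gj/jp 69): {"esf":{"go":{"a":80,"typ":6},"sft":73,"y":[60,20,25],"yq":85},"gj":{"bht":[0,41,42,56,60,37],"jcq":21,"jp":69,"mse":26}}
After op 17 (remove /gj/bht/2): {"esf":{"go":{"a":80,"typ":6},"sft":73,"y":[60,20,25],"yq":85},"gj":{"bht":[0,41,56,60,37],"jcq":21,"jp":69,"mse":26}}
After op 18 (remove /gj/mse): {"esf":{"go":{"a":80,"typ":6},"sft":73,"y":[60,20,25],"yq":85},"gj":{"bht":[0,41,56,60,37],"jcq":21,"jp":69}}
After op 19 (replace /gj/bht/2 54): {"esf":{"go":{"a":80,"typ":6},"sft":73,"y":[60,20,25],"yq":85},"gj":{"bht":[0,41,54,60,37],"jcq":21,"jp":69}}
After op 20 (add /gj/bht/5 38): {"esf":{"go":{"a":80,"typ":6},"sft":73,"y":[60,20,25],"yq":85},"gj":{"bht":[0,41,54,60,37,38],"jcq":21,"jp":69}}
After op 21 (add /cs 12): {"cs":12,"esf":{"go":{"a":80,"typ":6},"sft":73,"y":[60,20,25],"yq":85},"gj":{"bht":[0,41,54,60,37,38],"jcq":21,"jp":69}}
After op 22 (add /gj/bht/5 41): {"cs":12,"esf":{"go":{"a":80,"typ":6},"sft":73,"y":[60,20,25],"yq":85},"gj":{"bht":[0,41,54,60,37,41,38],"jcq":21,"jp":69}}

Answer: {"cs":12,"esf":{"go":{"a":80,"typ":6},"sft":73,"y":[60,20,25],"yq":85},"gj":{"bht":[0,41,54,60,37,41,38],"jcq":21,"jp":69}}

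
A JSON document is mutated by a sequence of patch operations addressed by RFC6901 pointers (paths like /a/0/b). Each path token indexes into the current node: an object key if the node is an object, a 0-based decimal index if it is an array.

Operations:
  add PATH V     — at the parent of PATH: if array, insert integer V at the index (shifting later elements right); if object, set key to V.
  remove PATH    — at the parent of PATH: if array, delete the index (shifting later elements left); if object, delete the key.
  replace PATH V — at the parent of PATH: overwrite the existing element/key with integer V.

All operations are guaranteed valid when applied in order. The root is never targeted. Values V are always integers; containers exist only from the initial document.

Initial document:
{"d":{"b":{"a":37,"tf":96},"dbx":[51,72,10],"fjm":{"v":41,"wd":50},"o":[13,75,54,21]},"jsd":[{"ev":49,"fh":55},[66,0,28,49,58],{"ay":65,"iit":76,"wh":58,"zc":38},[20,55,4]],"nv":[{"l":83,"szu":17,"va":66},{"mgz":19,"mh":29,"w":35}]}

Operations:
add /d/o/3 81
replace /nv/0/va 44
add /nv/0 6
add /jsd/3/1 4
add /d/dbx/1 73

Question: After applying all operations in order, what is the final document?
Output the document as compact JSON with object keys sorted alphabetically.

Answer: {"d":{"b":{"a":37,"tf":96},"dbx":[51,73,72,10],"fjm":{"v":41,"wd":50},"o":[13,75,54,81,21]},"jsd":[{"ev":49,"fh":55},[66,0,28,49,58],{"ay":65,"iit":76,"wh":58,"zc":38},[20,4,55,4]],"nv":[6,{"l":83,"szu":17,"va":44},{"mgz":19,"mh":29,"w":35}]}

Derivation:
After op 1 (add /d/o/3 81): {"d":{"b":{"a":37,"tf":96},"dbx":[51,72,10],"fjm":{"v":41,"wd":50},"o":[13,75,54,81,21]},"jsd":[{"ev":49,"fh":55},[66,0,28,49,58],{"ay":65,"iit":76,"wh":58,"zc":38},[20,55,4]],"nv":[{"l":83,"szu":17,"va":66},{"mgz":19,"mh":29,"w":35}]}
After op 2 (replace /nv/0/va 44): {"d":{"b":{"a":37,"tf":96},"dbx":[51,72,10],"fjm":{"v":41,"wd":50},"o":[13,75,54,81,21]},"jsd":[{"ev":49,"fh":55},[66,0,28,49,58],{"ay":65,"iit":76,"wh":58,"zc":38},[20,55,4]],"nv":[{"l":83,"szu":17,"va":44},{"mgz":19,"mh":29,"w":35}]}
After op 3 (add /nv/0 6): {"d":{"b":{"a":37,"tf":96},"dbx":[51,72,10],"fjm":{"v":41,"wd":50},"o":[13,75,54,81,21]},"jsd":[{"ev":49,"fh":55},[66,0,28,49,58],{"ay":65,"iit":76,"wh":58,"zc":38},[20,55,4]],"nv":[6,{"l":83,"szu":17,"va":44},{"mgz":19,"mh":29,"w":35}]}
After op 4 (add /jsd/3/1 4): {"d":{"b":{"a":37,"tf":96},"dbx":[51,72,10],"fjm":{"v":41,"wd":50},"o":[13,75,54,81,21]},"jsd":[{"ev":49,"fh":55},[66,0,28,49,58],{"ay":65,"iit":76,"wh":58,"zc":38},[20,4,55,4]],"nv":[6,{"l":83,"szu":17,"va":44},{"mgz":19,"mh":29,"w":35}]}
After op 5 (add /d/dbx/1 73): {"d":{"b":{"a":37,"tf":96},"dbx":[51,73,72,10],"fjm":{"v":41,"wd":50},"o":[13,75,54,81,21]},"jsd":[{"ev":49,"fh":55},[66,0,28,49,58],{"ay":65,"iit":76,"wh":58,"zc":38},[20,4,55,4]],"nv":[6,{"l":83,"szu":17,"va":44},{"mgz":19,"mh":29,"w":35}]}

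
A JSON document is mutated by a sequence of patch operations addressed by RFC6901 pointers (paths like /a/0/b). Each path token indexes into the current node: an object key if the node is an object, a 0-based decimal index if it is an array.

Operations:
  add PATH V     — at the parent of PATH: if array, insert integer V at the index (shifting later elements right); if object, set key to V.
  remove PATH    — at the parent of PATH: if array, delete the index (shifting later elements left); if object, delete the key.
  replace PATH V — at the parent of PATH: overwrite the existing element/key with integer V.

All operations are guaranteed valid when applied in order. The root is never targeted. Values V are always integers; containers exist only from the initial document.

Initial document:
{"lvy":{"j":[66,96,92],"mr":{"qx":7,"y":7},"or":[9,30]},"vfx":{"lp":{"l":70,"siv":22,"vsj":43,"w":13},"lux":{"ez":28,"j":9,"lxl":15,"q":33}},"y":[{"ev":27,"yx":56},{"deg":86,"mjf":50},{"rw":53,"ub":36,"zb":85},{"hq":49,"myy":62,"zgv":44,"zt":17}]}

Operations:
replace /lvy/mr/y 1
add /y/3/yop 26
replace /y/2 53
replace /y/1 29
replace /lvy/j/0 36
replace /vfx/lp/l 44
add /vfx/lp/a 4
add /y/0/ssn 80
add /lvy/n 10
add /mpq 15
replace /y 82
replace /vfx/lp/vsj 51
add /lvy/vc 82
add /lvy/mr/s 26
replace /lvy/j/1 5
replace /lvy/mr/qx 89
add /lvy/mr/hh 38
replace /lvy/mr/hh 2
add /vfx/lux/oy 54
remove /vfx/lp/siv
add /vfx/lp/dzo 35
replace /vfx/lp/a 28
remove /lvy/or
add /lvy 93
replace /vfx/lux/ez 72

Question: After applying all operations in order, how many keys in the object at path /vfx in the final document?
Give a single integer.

Answer: 2

Derivation:
After op 1 (replace /lvy/mr/y 1): {"lvy":{"j":[66,96,92],"mr":{"qx":7,"y":1},"or":[9,30]},"vfx":{"lp":{"l":70,"siv":22,"vsj":43,"w":13},"lux":{"ez":28,"j":9,"lxl":15,"q":33}},"y":[{"ev":27,"yx":56},{"deg":86,"mjf":50},{"rw":53,"ub":36,"zb":85},{"hq":49,"myy":62,"zgv":44,"zt":17}]}
After op 2 (add /y/3/yop 26): {"lvy":{"j":[66,96,92],"mr":{"qx":7,"y":1},"or":[9,30]},"vfx":{"lp":{"l":70,"siv":22,"vsj":43,"w":13},"lux":{"ez":28,"j":9,"lxl":15,"q":33}},"y":[{"ev":27,"yx":56},{"deg":86,"mjf":50},{"rw":53,"ub":36,"zb":85},{"hq":49,"myy":62,"yop":26,"zgv":44,"zt":17}]}
After op 3 (replace /y/2 53): {"lvy":{"j":[66,96,92],"mr":{"qx":7,"y":1},"or":[9,30]},"vfx":{"lp":{"l":70,"siv":22,"vsj":43,"w":13},"lux":{"ez":28,"j":9,"lxl":15,"q":33}},"y":[{"ev":27,"yx":56},{"deg":86,"mjf":50},53,{"hq":49,"myy":62,"yop":26,"zgv":44,"zt":17}]}
After op 4 (replace /y/1 29): {"lvy":{"j":[66,96,92],"mr":{"qx":7,"y":1},"or":[9,30]},"vfx":{"lp":{"l":70,"siv":22,"vsj":43,"w":13},"lux":{"ez":28,"j":9,"lxl":15,"q":33}},"y":[{"ev":27,"yx":56},29,53,{"hq":49,"myy":62,"yop":26,"zgv":44,"zt":17}]}
After op 5 (replace /lvy/j/0 36): {"lvy":{"j":[36,96,92],"mr":{"qx":7,"y":1},"or":[9,30]},"vfx":{"lp":{"l":70,"siv":22,"vsj":43,"w":13},"lux":{"ez":28,"j":9,"lxl":15,"q":33}},"y":[{"ev":27,"yx":56},29,53,{"hq":49,"myy":62,"yop":26,"zgv":44,"zt":17}]}
After op 6 (replace /vfx/lp/l 44): {"lvy":{"j":[36,96,92],"mr":{"qx":7,"y":1},"or":[9,30]},"vfx":{"lp":{"l":44,"siv":22,"vsj":43,"w":13},"lux":{"ez":28,"j":9,"lxl":15,"q":33}},"y":[{"ev":27,"yx":56},29,53,{"hq":49,"myy":62,"yop":26,"zgv":44,"zt":17}]}
After op 7 (add /vfx/lp/a 4): {"lvy":{"j":[36,96,92],"mr":{"qx":7,"y":1},"or":[9,30]},"vfx":{"lp":{"a":4,"l":44,"siv":22,"vsj":43,"w":13},"lux":{"ez":28,"j":9,"lxl":15,"q":33}},"y":[{"ev":27,"yx":56},29,53,{"hq":49,"myy":62,"yop":26,"zgv":44,"zt":17}]}
After op 8 (add /y/0/ssn 80): {"lvy":{"j":[36,96,92],"mr":{"qx":7,"y":1},"or":[9,30]},"vfx":{"lp":{"a":4,"l":44,"siv":22,"vsj":43,"w":13},"lux":{"ez":28,"j":9,"lxl":15,"q":33}},"y":[{"ev":27,"ssn":80,"yx":56},29,53,{"hq":49,"myy":62,"yop":26,"zgv":44,"zt":17}]}
After op 9 (add /lvy/n 10): {"lvy":{"j":[36,96,92],"mr":{"qx":7,"y":1},"n":10,"or":[9,30]},"vfx":{"lp":{"a":4,"l":44,"siv":22,"vsj":43,"w":13},"lux":{"ez":28,"j":9,"lxl":15,"q":33}},"y":[{"ev":27,"ssn":80,"yx":56},29,53,{"hq":49,"myy":62,"yop":26,"zgv":44,"zt":17}]}
After op 10 (add /mpq 15): {"lvy":{"j":[36,96,92],"mr":{"qx":7,"y":1},"n":10,"or":[9,30]},"mpq":15,"vfx":{"lp":{"a":4,"l":44,"siv":22,"vsj":43,"w":13},"lux":{"ez":28,"j":9,"lxl":15,"q":33}},"y":[{"ev":27,"ssn":80,"yx":56},29,53,{"hq":49,"myy":62,"yop":26,"zgv":44,"zt":17}]}
After op 11 (replace /y 82): {"lvy":{"j":[36,96,92],"mr":{"qx":7,"y":1},"n":10,"or":[9,30]},"mpq":15,"vfx":{"lp":{"a":4,"l":44,"siv":22,"vsj":43,"w":13},"lux":{"ez":28,"j":9,"lxl":15,"q":33}},"y":82}
After op 12 (replace /vfx/lp/vsj 51): {"lvy":{"j":[36,96,92],"mr":{"qx":7,"y":1},"n":10,"or":[9,30]},"mpq":15,"vfx":{"lp":{"a":4,"l":44,"siv":22,"vsj":51,"w":13},"lux":{"ez":28,"j":9,"lxl":15,"q":33}},"y":82}
After op 13 (add /lvy/vc 82): {"lvy":{"j":[36,96,92],"mr":{"qx":7,"y":1},"n":10,"or":[9,30],"vc":82},"mpq":15,"vfx":{"lp":{"a":4,"l":44,"siv":22,"vsj":51,"w":13},"lux":{"ez":28,"j":9,"lxl":15,"q":33}},"y":82}
After op 14 (add /lvy/mr/s 26): {"lvy":{"j":[36,96,92],"mr":{"qx":7,"s":26,"y":1},"n":10,"or":[9,30],"vc":82},"mpq":15,"vfx":{"lp":{"a":4,"l":44,"siv":22,"vsj":51,"w":13},"lux":{"ez":28,"j":9,"lxl":15,"q":33}},"y":82}
After op 15 (replace /lvy/j/1 5): {"lvy":{"j":[36,5,92],"mr":{"qx":7,"s":26,"y":1},"n":10,"or":[9,30],"vc":82},"mpq":15,"vfx":{"lp":{"a":4,"l":44,"siv":22,"vsj":51,"w":13},"lux":{"ez":28,"j":9,"lxl":15,"q":33}},"y":82}
After op 16 (replace /lvy/mr/qx 89): {"lvy":{"j":[36,5,92],"mr":{"qx":89,"s":26,"y":1},"n":10,"or":[9,30],"vc":82},"mpq":15,"vfx":{"lp":{"a":4,"l":44,"siv":22,"vsj":51,"w":13},"lux":{"ez":28,"j":9,"lxl":15,"q":33}},"y":82}
After op 17 (add /lvy/mr/hh 38): {"lvy":{"j":[36,5,92],"mr":{"hh":38,"qx":89,"s":26,"y":1},"n":10,"or":[9,30],"vc":82},"mpq":15,"vfx":{"lp":{"a":4,"l":44,"siv":22,"vsj":51,"w":13},"lux":{"ez":28,"j":9,"lxl":15,"q":33}},"y":82}
After op 18 (replace /lvy/mr/hh 2): {"lvy":{"j":[36,5,92],"mr":{"hh":2,"qx":89,"s":26,"y":1},"n":10,"or":[9,30],"vc":82},"mpq":15,"vfx":{"lp":{"a":4,"l":44,"siv":22,"vsj":51,"w":13},"lux":{"ez":28,"j":9,"lxl":15,"q":33}},"y":82}
After op 19 (add /vfx/lux/oy 54): {"lvy":{"j":[36,5,92],"mr":{"hh":2,"qx":89,"s":26,"y":1},"n":10,"or":[9,30],"vc":82},"mpq":15,"vfx":{"lp":{"a":4,"l":44,"siv":22,"vsj":51,"w":13},"lux":{"ez":28,"j":9,"lxl":15,"oy":54,"q":33}},"y":82}
After op 20 (remove /vfx/lp/siv): {"lvy":{"j":[36,5,92],"mr":{"hh":2,"qx":89,"s":26,"y":1},"n":10,"or":[9,30],"vc":82},"mpq":15,"vfx":{"lp":{"a":4,"l":44,"vsj":51,"w":13},"lux":{"ez":28,"j":9,"lxl":15,"oy":54,"q":33}},"y":82}
After op 21 (add /vfx/lp/dzo 35): {"lvy":{"j":[36,5,92],"mr":{"hh":2,"qx":89,"s":26,"y":1},"n":10,"or":[9,30],"vc":82},"mpq":15,"vfx":{"lp":{"a":4,"dzo":35,"l":44,"vsj":51,"w":13},"lux":{"ez":28,"j":9,"lxl":15,"oy":54,"q":33}},"y":82}
After op 22 (replace /vfx/lp/a 28): {"lvy":{"j":[36,5,92],"mr":{"hh":2,"qx":89,"s":26,"y":1},"n":10,"or":[9,30],"vc":82},"mpq":15,"vfx":{"lp":{"a":28,"dzo":35,"l":44,"vsj":51,"w":13},"lux":{"ez":28,"j":9,"lxl":15,"oy":54,"q":33}},"y":82}
After op 23 (remove /lvy/or): {"lvy":{"j":[36,5,92],"mr":{"hh":2,"qx":89,"s":26,"y":1},"n":10,"vc":82},"mpq":15,"vfx":{"lp":{"a":28,"dzo":35,"l":44,"vsj":51,"w":13},"lux":{"ez":28,"j":9,"lxl":15,"oy":54,"q":33}},"y":82}
After op 24 (add /lvy 93): {"lvy":93,"mpq":15,"vfx":{"lp":{"a":28,"dzo":35,"l":44,"vsj":51,"w":13},"lux":{"ez":28,"j":9,"lxl":15,"oy":54,"q":33}},"y":82}
After op 25 (replace /vfx/lux/ez 72): {"lvy":93,"mpq":15,"vfx":{"lp":{"a":28,"dzo":35,"l":44,"vsj":51,"w":13},"lux":{"ez":72,"j":9,"lxl":15,"oy":54,"q":33}},"y":82}
Size at path /vfx: 2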